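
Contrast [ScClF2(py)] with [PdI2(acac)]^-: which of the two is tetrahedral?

For [ScClF2(py)]: Summing ligand charges against the 0 overall charge gives an oxidation state of +3 for scandium. Scandium is a group-3 element; Sc(III) is therefore d⁰. A d⁰ ion has no crystal-field stabilisation preference between square planar and tetrahedral, so four ligands adopt the sterically favoured tetrahedral geometry. → tetrahedral.
For [PdI2(acac)]^-: Each iodide is −1; each acetylacetonate is −1; balancing the −1 overall charge requires Pd(II). Group 10 minus oxidation state 2 gives a d⁸ configuration. A 4d d⁸ ion has a large crystal-field splitting; square planar leaves the high-energy d_{x²−y²} orbital empty and maximises CFSE. → square planar.

[ScClF2(py)]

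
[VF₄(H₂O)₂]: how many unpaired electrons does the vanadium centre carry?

Ligand charges: each fluoride is −1; water is neutral. With an overall charge of 0 the vanadium centre must be in the +4 oxidation state.
V sits in group 5, so the d-electron count is 5 − 4 = 1.
In an octahedral field the d¹ configuration is t₂g¹e_g⁰ (only one arrangement possible), giving 1 unpaired electron.

1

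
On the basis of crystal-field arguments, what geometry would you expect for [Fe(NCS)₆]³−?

Each isothiocyanate is −1; balancing the −3 overall charge requires Fe(III).
Fe sits in group 8, so the d-electron count is 8 − 3 = 5.
With 6 monodentate ligands the coordination number is 6.
Six donors around a single metal centre give an octahedral coordination sphere.

octahedral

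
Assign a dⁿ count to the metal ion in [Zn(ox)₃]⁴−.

d¹⁰

Summing ligand charges against the −4 overall charge gives an oxidation state of +2 for zinc.
Zn sits in group 12, so the d-electron count is 12 − 2 = 10.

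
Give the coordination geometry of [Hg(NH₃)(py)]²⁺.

Ammonia is neutral; pyridine is neutral; balancing the +2 overall charge requires Hg(II).
Hg sits in group 12, so the d-electron count is 12 − 2 = 10.
Coordination number: 2.
A d¹⁰ ion with only two ligands adopts a linear arrangement (sp hybridisation; no CFSE preference).

linear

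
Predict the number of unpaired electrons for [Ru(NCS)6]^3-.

1

Ligand charges: each isothiocyanate is −1. With an overall charge of −3 the ruthenium centre must be in the +3 oxidation state.
Ru sits in group 8, so the d-electron count is 8 − 3 = 5.
The spin state decides the count: a 4d ion has a large Δₒ and is invariably low-spin.
An octahedral low-spin d⁵ ion is t₂g⁵e_g⁰, giving 1 unpaired electron.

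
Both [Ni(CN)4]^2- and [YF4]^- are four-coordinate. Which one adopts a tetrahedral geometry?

[YF4]^-

For [Ni(CN)4]^2-: Each cyanide is −1; balancing the −2 overall charge requires Ni(II). Ni sits in group 10, so the d-electron count is 10 − 2 = 8. Cyanide is a strong-field ligand (high in the spectrochemical series). A 3d d⁸ ion with strong-field ligands gains enough CFSE to favour square planar over tetrahedral. → square planar.
For [YF4]^-: Each fluoride is −1; balancing the −1 overall charge requires Y(III). Group 3 minus oxidation state 3 gives a d⁰ configuration. A d⁰ ion has no crystal-field stabilisation preference between square planar and tetrahedral, so four ligands adopt the sterically favoured tetrahedral geometry. → tetrahedral.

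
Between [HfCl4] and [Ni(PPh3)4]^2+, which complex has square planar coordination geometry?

[Ni(PPh3)4]^2+

For [HfCl4]: Summing ligand charges against the 0 overall charge gives an oxidation state of +4 for hafnium. Hf sits in group 4, so the d-electron count is 4 − 4 = 0. A d⁰ ion has no crystal-field stabilisation preference between square planar and tetrahedral, so four ligands adopt the sterically favoured tetrahedral geometry. → tetrahedral.
For [Ni(PPh3)4]^2+: Summing ligand charges against the +2 overall charge gives an oxidation state of +2 for nickel. Nickel is a group-10 element; Ni(II) is therefore d⁸. Triphenylphosphine is a strong-field ligand (high in the spectrochemical series). A 3d d⁸ ion with strong-field ligands gains enough CFSE to favour square planar over tetrahedral. → square planar.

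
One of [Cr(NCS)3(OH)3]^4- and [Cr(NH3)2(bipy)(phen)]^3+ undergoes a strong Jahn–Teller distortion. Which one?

[Cr(NCS)3(OH)3]^4-: Summing ligand charges against the −4 overall charge gives an oxidation state of +2 for chromium. Cr sits in group 6, so the d-electron count is 6 − 2 = 4. Hydroxide and isothiocyanate are weak-field ligands for a first-row metal, so the complex is high-spin. The t₂g³e_g¹ (high-spin) configuration has an unevenly filled e_g set; the Jahn–Teller theorem predicts a tetragonal distortion (typically axial elongation) to lift the degeneracy.
[Cr(NH3)2(bipy)(phen)]^3+: Ligand charges: ammonia is neutral; 2,2′-bipyridine is neutral; 1,10-phenanthroline is neutral. With an overall charge of +3 the chromium centre must be in the +3 oxidation state. Group 6 minus oxidation state 3 gives a d³ configuration. The d³ configuration leaves the e_g set evenly filled (or empty) — no strong Jahn–Teller driving force.

[Cr(NCS)3(OH)3]^4-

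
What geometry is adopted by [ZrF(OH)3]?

Each fluoride is −1; each hydroxide is −1; balancing the 0 overall charge requires Zr(IV).
Zr sits in group 4, so the d-electron count is 4 − 4 = 0.
With 4 monodentate ligands the coordination number is 4.
A d⁰ ion has no crystal-field stabilisation preference between square planar and tetrahedral, so four ligands adopt the sterically favoured tetrahedral geometry.

tetrahedral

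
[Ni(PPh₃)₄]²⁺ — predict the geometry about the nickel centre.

Triphenylphosphine is neutral; balancing the +2 overall charge requires Ni(II).
Group 10 minus oxidation state 2 gives a d⁸ configuration.
Coordination number: 4.
Triphenylphosphine is a strong-field ligand (high in the spectrochemical series).
A 3d d⁸ ion with strong-field ligands gains enough CFSE to favour square planar over tetrahedral.

square planar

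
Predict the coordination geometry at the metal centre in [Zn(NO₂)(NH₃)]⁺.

linear

Ligand charges: each nitro (N-bound nitrite) is −1; ammonia is neutral. With an overall charge of +1 the zinc centre must be in the +2 oxidation state.
Zn sits in group 12, so the d-electron count is 12 − 2 = 10.
With 2 monodentate ligands the coordination number is 2.
A d¹⁰ ion with only two ligands adopts a linear arrangement (sp hybridisation; no CFSE preference).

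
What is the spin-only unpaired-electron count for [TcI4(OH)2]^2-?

Ligand charges: each iodide is −1; each hydroxide is −1. With an overall charge of −2 the technetium centre must be in the +4 oxidation state.
Technetium is a group-7 element; Tc(IV) is therefore d³.
In an octahedral field the d³ configuration is t₂g³e_g⁰ (only one arrangement possible), giving 3 unpaired electrons.

3 unpaired electrons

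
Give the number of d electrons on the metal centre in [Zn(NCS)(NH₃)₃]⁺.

d¹⁰

Summing ligand charges against the +1 overall charge gives an oxidation state of +2 for zinc.
Group 12 minus oxidation state 2 gives a d¹⁰ configuration.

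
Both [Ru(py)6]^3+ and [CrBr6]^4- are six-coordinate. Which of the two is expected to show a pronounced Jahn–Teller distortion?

[Ru(py)6]^3+: Ligand charges: pyridine is neutral. With an overall charge of +3 the ruthenium centre must be in the +3 oxidation state. Group 8 minus oxidation state 3 gives a d⁵ configuration. A 4d ion has a large Δₒ and is invariably low-spin. The d⁵ configuration leaves the e_g set evenly filled (or empty) — no strong Jahn–Teller driving force.
[CrBr6]^4-: Ligand charges: each bromide is −1. With an overall charge of −4 the chromium centre must be in the +2 oxidation state. Chromium is a group-6 element; Cr(II) is therefore d⁴. Bromide is a weak-field ligand for a first-row metal, so the complex is high-spin. The t₂g³e_g¹ (high-spin) configuration has an unevenly filled e_g set; the Jahn–Teller theorem predicts a tetragonal distortion (typically axial elongation) to lift the degeneracy.

[CrBr6]^4-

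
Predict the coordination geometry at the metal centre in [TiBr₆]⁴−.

Summing ligand charges against the −4 overall charge gives an oxidation state of +2 for titanium.
Ti sits in group 4, so the d-electron count is 4 − 2 = 2.
Coordination number: 6.
Six donors around a single metal centre give an octahedral coordination sphere.

octahedral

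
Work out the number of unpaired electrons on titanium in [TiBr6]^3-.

1

Ligand charges: each bromide is −1. With an overall charge of −3 the titanium centre must be in the +3 oxidation state.
Ti sits in group 4, so the d-electron count is 4 − 3 = 1.
In an octahedral field the d¹ configuration is t₂g¹e_g⁰ (only one arrangement possible), giving 1 unpaired electron.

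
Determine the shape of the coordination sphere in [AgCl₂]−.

linear

Each chloride is −1; balancing the −1 overall charge requires Ag(I).
Group 11 minus oxidation state 1 gives a d¹⁰ configuration.
Coordination number: 2.
A d¹⁰ ion with only two ligands adopts a linear arrangement (sp hybridisation; no CFSE preference).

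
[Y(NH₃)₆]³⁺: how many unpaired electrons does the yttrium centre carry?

0

Ligand charges: ammonia is neutral. With an overall charge of +3 the yttrium centre must be in the +3 oxidation state.
Group 3 minus oxidation state 3 gives a d⁰ configuration.
In an octahedral field the d⁰ configuration is t₂g⁰e_g⁰, giving 0 unpaired electrons.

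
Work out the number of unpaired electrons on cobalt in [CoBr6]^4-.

Summing ligand charges against the −4 overall charge gives an oxidation state of +2 for cobalt.
Cobalt is a group-9 element; Co(II) is therefore d⁷.
The spin state decides the count: Bromide is a weak-field ligand for a first-row metal, so the complex is high-spin.
An octahedral high-spin d⁷ ion is t₂g⁵e_g², giving 3 unpaired electrons.

3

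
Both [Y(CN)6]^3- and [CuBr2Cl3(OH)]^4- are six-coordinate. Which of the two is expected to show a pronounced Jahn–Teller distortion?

[CuBr2Cl3(OH)]^4-

[Y(CN)6]^3-: Summing ligand charges against the −3 overall charge gives an oxidation state of +3 for yttrium. Group 3 minus oxidation state 3 gives a d⁰ configuration. The d⁰ configuration leaves the e_g set evenly filled (or empty) — no strong Jahn–Teller driving force.
[CuBr2Cl3(OH)]^4-: Summing ligand charges against the −4 overall charge gives an oxidation state of +2 for copper. Copper is a group-11 element; Cu(II) is therefore d⁹. The t₂g⁶e_g³ configuration has an unevenly filled e_g set; the Jahn–Teller theorem predicts a tetragonal distortion (typically axial elongation) to lift the degeneracy.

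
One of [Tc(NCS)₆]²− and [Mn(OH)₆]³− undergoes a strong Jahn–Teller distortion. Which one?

[Mn(OH)₆]³−

[Tc(NCS)₆]²−: Each isothiocyanate is −1; balancing the −2 overall charge requires Tc(IV). Tc sits in group 7, so the d-electron count is 7 − 4 = 3. The d³ configuration leaves the e_g set evenly filled (or empty) — no strong Jahn–Teller driving force.
[Mn(OH)₆]³−: Summing ligand charges against the −3 overall charge gives an oxidation state of +3 for manganese. Manganese is a group-7 element; Mn(III) is therefore d⁴. Hydroxide is a weak-field ligand for a first-row metal, so the complex is high-spin. The t₂g³e_g¹ (high-spin) configuration has an unevenly filled e_g set; the Jahn–Teller theorem predicts a tetragonal distortion (typically axial elongation) to lift the degeneracy.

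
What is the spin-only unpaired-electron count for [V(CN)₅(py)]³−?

Summing ligand charges against the −3 overall charge gives an oxidation state of +2 for vanadium.
Vanadium is a group-5 element; V(II) is therefore d³.
In an octahedral field the d³ configuration is t₂g³e_g⁰ (only one arrangement possible), giving 3 unpaired electrons.

3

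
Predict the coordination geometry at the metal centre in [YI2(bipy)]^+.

tetrahedral

Each iodide is −1; 2,2′-bipyridine is neutral; balancing the +1 overall charge requires Y(III).
Group 3 minus oxidation state 3 gives a d⁰ configuration.
Counting donor atoms: 2×iodide (monodentate) → 2 donors; 1×2,2′-bipyridine (bidentate) → 2 donors. Coordination number = 4.
A d⁰ ion has no crystal-field stabilisation preference between square planar and tetrahedral, so four ligands adopt the sterically favoured tetrahedral geometry.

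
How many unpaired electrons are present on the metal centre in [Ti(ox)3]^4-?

2 unpaired electrons

Ligand charges: each oxalate is −2. With an overall charge of −4 the titanium centre must be in the +2 oxidation state.
Ti sits in group 4, so the d-electron count is 4 − 2 = 2.
Counting donor atoms: 3×oxalate (bidentate) → 6 donors. Coordination number = 6.
In an octahedral field the d² configuration is t₂g²e_g⁰ (only one arrangement possible), giving 2 unpaired electrons.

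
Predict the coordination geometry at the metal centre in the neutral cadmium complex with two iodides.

Summing ligand charges against the 0 overall charge gives an oxidation state of +2 for cadmium.
Cd sits in group 12, so the d-electron count is 12 − 2 = 10.
With 2 monodentate ligands the coordination number is 2.
A d¹⁰ ion with only two ligands adopts a linear arrangement (sp hybridisation; no CFSE preference).

linear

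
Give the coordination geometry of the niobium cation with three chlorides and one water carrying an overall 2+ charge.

Summing ligand charges against the +2 overall charge gives an oxidation state of +5 for niobium.
Niobium is a group-5 element; Nb(V) is therefore d⁰.
Coordination number: 4.
A d⁰ ion has no crystal-field stabilisation preference between square planar and tetrahedral, so four ligands adopt the sterically favoured tetrahedral geometry.

tetrahedral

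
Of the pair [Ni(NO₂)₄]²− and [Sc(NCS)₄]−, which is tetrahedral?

For [Ni(NO₂)₄]²−: Summing ligand charges against the −2 overall charge gives an oxidation state of +2 for nickel. Nickel is a group-10 element; Ni(II) is therefore d⁸. Nitro (N-bound nitrite) is a strong-field ligand (high in the spectrochemical series). A 3d d⁸ ion with strong-field ligands gains enough CFSE to favour square planar over tetrahedral. → square planar.
For [Sc(NCS)₄]−: Each isothiocyanate is −1; balancing the −1 overall charge requires Sc(III). Sc sits in group 3, so the d-electron count is 3 − 3 = 0. A d⁰ ion has no crystal-field stabilisation preference between square planar and tetrahedral, so four ligands adopt the sterically favoured tetrahedral geometry. → tetrahedral.

[Sc(NCS)₄]−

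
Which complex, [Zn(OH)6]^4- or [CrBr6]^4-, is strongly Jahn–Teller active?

[Zn(OH)6]^4-: Summing ligand charges against the −4 overall charge gives an oxidation state of +2 for zinc. Group 12 minus oxidation state 2 gives a d¹⁰ configuration. The d¹⁰ configuration leaves the e_g set evenly filled (or empty) — no strong Jahn–Teller driving force.
[CrBr6]^4-: Summing ligand charges against the −4 overall charge gives an oxidation state of +2 for chromium. Group 6 minus oxidation state 2 gives a d⁴ configuration. Bromide is a weak-field ligand for a first-row metal, so the complex is high-spin. The t₂g³e_g¹ (high-spin) configuration has an unevenly filled e_g set; the Jahn–Teller theorem predicts a tetragonal distortion (typically axial elongation) to lift the degeneracy.

[CrBr6]^4-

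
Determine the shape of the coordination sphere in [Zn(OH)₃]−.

trigonal planar

Ligand charges: each hydroxide is −1. With an overall charge of −1 the zinc centre must be in the +2 oxidation state.
Zn sits in group 12, so the d-electron count is 12 − 2 = 10.
Coordination number: 3.
Three ligands around a d¹⁰ centre minimise repulsion in a trigonal-planar arrangement.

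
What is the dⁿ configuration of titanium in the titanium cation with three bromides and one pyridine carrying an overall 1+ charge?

Ligand charges: each bromide is −1; pyridine is neutral. With an overall charge of +1 the titanium centre must be in the +4 oxidation state.
Titanium is a group-4 element; Ti(IV) is therefore d⁰.

d⁰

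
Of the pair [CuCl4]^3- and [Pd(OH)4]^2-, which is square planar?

[Pd(OH)4]^2-

For [CuCl4]^3-: Summing ligand charges against the −3 overall charge gives an oxidation state of +1 for copper. Cu sits in group 11, so the d-electron count is 11 − 1 = 10. A d¹⁰ ion has no crystal-field stabilisation preference between square planar and tetrahedral, so four ligands adopt the sterically favoured tetrahedral geometry. → tetrahedral.
For [Pd(OH)4]^2-: Ligand charges: each hydroxide is −1. With an overall charge of −2 the palladium centre must be in the +2 oxidation state. Palladium is a group-10 element; Pd(II) is therefore d⁸. A 4d d⁸ ion has a large crystal-field splitting; square planar leaves the high-energy d_{x²−y²} orbital empty and maximises CFSE. → square planar.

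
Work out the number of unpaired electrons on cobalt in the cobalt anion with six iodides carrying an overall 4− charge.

3

Each iodide is −1; balancing the −4 overall charge requires Co(II).
Co sits in group 9, so the d-electron count is 9 − 2 = 7.
The spin state decides the count: Iodide is a weak-field ligand for a first-row metal, so the complex is high-spin.
An octahedral high-spin d⁷ ion is t₂g⁵e_g², giving 3 unpaired electrons.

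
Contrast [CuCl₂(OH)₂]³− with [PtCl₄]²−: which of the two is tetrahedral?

For [CuCl₂(OH)₂]³−: Ligand charges: each chloride is −1; each hydroxide is −1. With an overall charge of −3 the copper centre must be in the +1 oxidation state. Copper is a group-11 element; Cu(I) is therefore d¹⁰. A d¹⁰ ion has no crystal-field stabilisation preference between square planar and tetrahedral, so four ligands adopt the sterically favoured tetrahedral geometry. → tetrahedral.
For [PtCl₄]²−: Each chloride is −1; balancing the −2 overall charge requires Pt(II). Platinum is a group-10 element; Pt(II) is therefore d⁸. A 5d d⁸ ion has a large crystal-field splitting; square planar leaves the high-energy d_{x²−y²} orbital empty and maximises CFSE. → square planar.

[CuCl₂(OH)₂]³−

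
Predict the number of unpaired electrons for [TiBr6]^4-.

Ligand charges: each bromide is −1. With an overall charge of −4 the titanium centre must be in the +2 oxidation state.
Group 4 minus oxidation state 2 gives a d² configuration.
In an octahedral field the d² configuration is t₂g²e_g⁰ (only one arrangement possible), giving 2 unpaired electrons.

2 unpaired electrons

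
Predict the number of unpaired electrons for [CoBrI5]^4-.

Summing ligand charges against the −4 overall charge gives an oxidation state of +2 for cobalt.
Cobalt is a group-9 element; Co(II) is therefore d⁷.
The spin state decides the count: Bromide and iodide are weak-field ligands for a first-row metal, so the complex is high-spin.
An octahedral high-spin d⁷ ion is t₂g⁵e_g², giving 3 unpaired electrons.

3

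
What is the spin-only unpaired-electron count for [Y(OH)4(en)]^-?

0

Each hydroxide is −1; ethylenediamine is neutral; balancing the −1 overall charge requires Y(III).
Y sits in group 3, so the d-electron count is 3 − 3 = 0.
Counting donor atoms: 4×hydroxide (monodentate) → 4 donors; 1×ethylenediamine (bidentate) → 2 donors. Coordination number = 6.
In an octahedral field the d⁰ configuration is t₂g⁰e_g⁰, giving 0 unpaired electrons.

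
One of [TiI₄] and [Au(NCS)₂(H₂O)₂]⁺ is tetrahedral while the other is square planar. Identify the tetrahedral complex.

[TiI₄]

For [TiI₄]: Summing ligand charges against the 0 overall charge gives an oxidation state of +4 for titanium. Titanium is a group-4 element; Ti(IV) is therefore d⁰. A d⁰ ion has no crystal-field stabilisation preference between square planar and tetrahedral, so four ligands adopt the sterically favoured tetrahedral geometry. → tetrahedral.
For [Au(NCS)₂(H₂O)₂]⁺: Each isothiocyanate is −1; water is neutral; balancing the +1 overall charge requires Au(III). Au sits in group 11, so the d-electron count is 11 − 3 = 8. A 5d d⁸ ion has a large crystal-field splitting; square planar leaves the high-energy d_{x²−y²} orbital empty and maximises CFSE. → square planar.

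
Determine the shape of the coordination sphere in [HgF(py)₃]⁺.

Each fluoride is −1; pyridine is neutral; balancing the +1 overall charge requires Hg(II).
Group 12 minus oxidation state 2 gives a d¹⁰ configuration.
Coordination number: 4.
A d¹⁰ ion has no crystal-field stabilisation preference between square planar and tetrahedral, so four ligands adopt the sterically favoured tetrahedral geometry.

tetrahedral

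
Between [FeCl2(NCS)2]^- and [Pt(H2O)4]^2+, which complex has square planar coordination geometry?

For [FeCl2(NCS)2]^-: Summing ligand charges against the −1 overall charge gives an oxidation state of +3 for iron. Fe sits in group 8, so the d-electron count is 8 − 3 = 5. A high-spin d⁵ ion has zero CFSE in either geometry, so four ligands adopt the sterically favoured tetrahedral geometry. → tetrahedral.
For [Pt(H2O)4]^2+: Water is neutral; balancing the +2 overall charge requires Pt(II). Pt sits in group 10, so the d-electron count is 10 − 2 = 8. A 5d d⁸ ion has a large crystal-field splitting; square planar leaves the high-energy d_{x²−y²} orbital empty and maximises CFSE. → square planar.

[Pt(H2O)4]^2+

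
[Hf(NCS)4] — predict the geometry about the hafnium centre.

tetrahedral

Each isothiocyanate is −1; balancing the 0 overall charge requires Hf(IV).
Hafnium is a group-4 element; Hf(IV) is therefore d⁰.
With 4 monodentate ligands the coordination number is 4.
A d⁰ ion has no crystal-field stabilisation preference between square planar and tetrahedral, so four ligands adopt the sterically favoured tetrahedral geometry.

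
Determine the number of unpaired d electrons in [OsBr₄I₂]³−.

1 unpaired electron

Each bromide is −1; each iodide is −1; balancing the −3 overall charge requires Os(III).
Group 8 minus oxidation state 3 gives a d⁵ configuration.
The spin state decides the count: a 5d ion has a large Δₒ and is invariably low-spin.
An octahedral low-spin d⁵ ion is t₂g⁵e_g⁰, giving 1 unpaired electron.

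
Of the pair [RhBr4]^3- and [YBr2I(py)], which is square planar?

[RhBr4]^3-

For [RhBr4]^3-: Each bromide is −1; balancing the −3 overall charge requires Rh(I). Group 9 minus oxidation state 1 gives a d⁸ configuration. A 4d d⁸ ion has a large crystal-field splitting; square planar leaves the high-energy d_{x²−y²} orbital empty and maximises CFSE. → square planar.
For [YBr2I(py)]: Summing ligand charges against the 0 overall charge gives an oxidation state of +3 for yttrium. Y sits in group 3, so the d-electron count is 3 − 3 = 0. A d⁰ ion has no crystal-field stabilisation preference between square planar and tetrahedral, so four ligands adopt the sterically favoured tetrahedral geometry. → tetrahedral.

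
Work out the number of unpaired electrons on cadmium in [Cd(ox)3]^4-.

0 unpaired electrons

Summing ligand charges against the −4 overall charge gives an oxidation state of +2 for cadmium.
Cd sits in group 12, so the d-electron count is 12 − 2 = 10.
Counting donor atoms: 3×oxalate (bidentate) → 6 donors. Coordination number = 6.
In an octahedral field the d¹⁰ configuration is t₂g⁶e_g⁴, giving 0 unpaired electrons.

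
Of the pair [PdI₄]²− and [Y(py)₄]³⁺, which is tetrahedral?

For [PdI₄]²−: Summing ligand charges against the −2 overall charge gives an oxidation state of +2 for palladium. Pd sits in group 10, so the d-electron count is 10 − 2 = 8. A 4d d⁸ ion has a large crystal-field splitting; square planar leaves the high-energy d_{x²−y²} orbital empty and maximises CFSE. → square planar.
For [Y(py)₄]³⁺: Ligand charges: pyridine is neutral. With an overall charge of +3 the yttrium centre must be in the +3 oxidation state. Yttrium is a group-3 element; Y(III) is therefore d⁰. A d⁰ ion has no crystal-field stabilisation preference between square planar and tetrahedral, so four ligands adopt the sterically favoured tetrahedral geometry. → tetrahedral.

[Y(py)₄]³⁺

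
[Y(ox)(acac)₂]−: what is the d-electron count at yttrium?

Each oxalate is −2; each acetylacetonate is −1; balancing the −1 overall charge requires Y(III).
Yttrium is a group-3 element; Y(III) is therefore d⁰.

d⁰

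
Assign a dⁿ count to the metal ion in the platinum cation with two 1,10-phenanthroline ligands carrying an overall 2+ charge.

1,10-phenanthroline is neutral; balancing the +2 overall charge requires Pt(II).
Platinum is a group-10 element; Pt(II) is therefore d⁸.

d8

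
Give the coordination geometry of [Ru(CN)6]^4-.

Summing ligand charges against the −4 overall charge gives an oxidation state of +2 for ruthenium.
Ruthenium is a group-8 element; Ru(II) is therefore d⁶.
Coordination number: 6.
Six donors around a single metal centre give an octahedral coordination sphere.

octahedral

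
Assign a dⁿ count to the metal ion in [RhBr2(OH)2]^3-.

Each bromide is −1; each hydroxide is −1; balancing the −3 overall charge requires Rh(I).
Group 9 minus oxidation state 1 gives a d⁸ configuration.

d⁸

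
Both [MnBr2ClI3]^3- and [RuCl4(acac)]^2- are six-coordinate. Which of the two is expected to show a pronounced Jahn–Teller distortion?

[MnBr2ClI3]^3-: Ligand charges: each bromide is −1; each chloride is −1; each iodide is −1. With an overall charge of −3 the manganese centre must be in the +3 oxidation state. Manganese is a group-7 element; Mn(III) is therefore d⁴. Bromide, chloride, and iodide are weak-field ligands for a first-row metal, so the complex is high-spin. The t₂g³e_g¹ (high-spin) configuration has an unevenly filled e_g set; the Jahn–Teller theorem predicts a tetragonal distortion (typically axial elongation) to lift the degeneracy.
[RuCl4(acac)]^2-: Summing ligand charges against the −2 overall charge gives an oxidation state of +3 for ruthenium. Group 8 minus oxidation state 3 gives a d⁵ configuration. A 4d ion has a large Δₒ and is invariably low-spin. The d⁵ configuration leaves the e_g set evenly filled (or empty) — no strong Jahn–Teller driving force.

[MnBr2ClI3]^3-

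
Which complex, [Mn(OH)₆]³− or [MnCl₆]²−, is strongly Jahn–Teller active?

[Mn(OH)₆]³−

[Mn(OH)₆]³−: Ligand charges: each hydroxide is −1. With an overall charge of −3 the manganese centre must be in the +3 oxidation state. Group 7 minus oxidation state 3 gives a d⁴ configuration. Hydroxide is a weak-field ligand for a first-row metal, so the complex is high-spin. The t₂g³e_g¹ (high-spin) configuration has an unevenly filled e_g set; the Jahn–Teller theorem predicts a tetragonal distortion (typically axial elongation) to lift the degeneracy.
[MnCl₆]²−: Ligand charges: each chloride is −1. With an overall charge of −2 the manganese centre must be in the +4 oxidation state. Manganese is a group-7 element; Mn(IV) is therefore d³. The d³ configuration leaves the e_g set evenly filled (or empty) — no strong Jahn–Teller driving force.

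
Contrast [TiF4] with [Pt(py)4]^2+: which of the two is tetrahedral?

[TiF4]

For [TiF4]: Summing ligand charges against the 0 overall charge gives an oxidation state of +4 for titanium. Group 4 minus oxidation state 4 gives a d⁰ configuration. A d⁰ ion has no crystal-field stabilisation preference between square planar and tetrahedral, so four ligands adopt the sterically favoured tetrahedral geometry. → tetrahedral.
For [Pt(py)4]^2+: Summing ligand charges against the +2 overall charge gives an oxidation state of +2 for platinum. Platinum is a group-10 element; Pt(II) is therefore d⁸. A 5d d⁸ ion has a large crystal-field splitting; square planar leaves the high-energy d_{x²−y²} orbital empty and maximises CFSE. → square planar.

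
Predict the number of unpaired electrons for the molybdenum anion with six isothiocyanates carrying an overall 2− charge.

Summing ligand charges against the −2 overall charge gives an oxidation state of +4 for molybdenum.
Group 6 minus oxidation state 4 gives a d² configuration.
In an octahedral field the d² configuration is t₂g²e_g⁰ (only one arrangement possible), giving 2 unpaired electrons.

2 unpaired electrons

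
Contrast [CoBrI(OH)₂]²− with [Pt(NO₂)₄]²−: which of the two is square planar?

[Pt(NO₂)₄]²−

For [CoBrI(OH)₂]²−: Each bromide is −1; each iodide is −1; each hydroxide is −1; balancing the −2 overall charge requires Co(II). Co sits in group 9, so the d-electron count is 9 − 2 = 7. For a high-spin 3d d⁷ ion with weak-field ligands the small Δₜ gives little square-planar CFSE advantage, so four ligands adopt the sterically favoured tetrahedral geometry. → tetrahedral.
For [Pt(NO₂)₄]²−: Each nitro (N-bound nitrite) is −1; balancing the −2 overall charge requires Pt(II). Group 10 minus oxidation state 2 gives a d⁸ configuration. A 5d d⁸ ion has a large crystal-field splitting; square planar leaves the high-energy d_{x²−y²} orbital empty and maximises CFSE. → square planar.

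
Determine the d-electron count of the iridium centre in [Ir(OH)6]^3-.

d⁶

Each hydroxide is −1; balancing the −3 overall charge requires Ir(III).
Group 9 minus oxidation state 3 gives a d⁶ configuration.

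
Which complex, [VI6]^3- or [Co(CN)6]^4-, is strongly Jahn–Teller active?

[Co(CN)6]^4-

[VI6]^3-: Ligand charges: each iodide is −1. With an overall charge of −3 the vanadium centre must be in the +3 oxidation state. Vanadium is a group-5 element; V(III) is therefore d². The d² configuration leaves the e_g set evenly filled (or empty) — no strong Jahn–Teller driving force.
[Co(CN)6]^4-: Summing ligand charges against the −4 overall charge gives an oxidation state of +2 for cobalt. Group 9 minus oxidation state 2 gives a d⁷ configuration. Cyanide is a strong-field ligand (high in the spectrochemical series) for a first-row metal, so the complex is low-spin. The t₂g⁶e_g¹ (low-spin) configuration has an unevenly filled e_g set; the Jahn–Teller theorem predicts a tetragonal distortion (typically axial elongation) to lift the degeneracy.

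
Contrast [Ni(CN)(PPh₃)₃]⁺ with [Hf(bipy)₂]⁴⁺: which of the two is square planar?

[Ni(CN)(PPh₃)₃]⁺

For [Ni(CN)(PPh₃)₃]⁺: Ligand charges: each cyanide is −1; triphenylphosphine is neutral. With an overall charge of +1 the nickel centre must be in the +2 oxidation state. Ni sits in group 10, so the d-electron count is 10 − 2 = 8. Cyanide and triphenylphosphine are strong-field ligands (high in the spectrochemical series). A 3d d⁸ ion with strong-field ligands gains enough CFSE to favour square planar over tetrahedral. → square planar.
For [Hf(bipy)₂]⁴⁺: 2,2′-bipyridine is neutral; balancing the +4 overall charge requires Hf(IV). Hf sits in group 4, so the d-electron count is 4 − 4 = 0. A d⁰ ion has no crystal-field stabilisation preference between square planar and tetrahedral, so four ligands adopt the sterically favoured tetrahedral geometry. → tetrahedral.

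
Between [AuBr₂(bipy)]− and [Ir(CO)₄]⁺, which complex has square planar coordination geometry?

For [AuBr₂(bipy)]−: Summing ligand charges against the −1 overall charge gives an oxidation state of +1 for gold. Gold is a group-11 element; Au(I) is therefore d¹⁰. A d¹⁰ ion has no crystal-field stabilisation preference between square planar and tetrahedral, so four ligands adopt the sterically favoured tetrahedral geometry. → tetrahedral.
For [Ir(CO)₄]⁺: Summing ligand charges against the +1 overall charge gives an oxidation state of +1 for iridium. Ir sits in group 9, so the d-electron count is 9 − 1 = 8. A 5d d⁸ ion has a large crystal-field splitting; square planar leaves the high-energy d_{x²−y²} orbital empty and maximises CFSE. → square planar.

[Ir(CO)₄]⁺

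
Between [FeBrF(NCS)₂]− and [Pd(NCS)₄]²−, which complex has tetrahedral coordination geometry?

For [FeBrF(NCS)₂]−: Summing ligand charges against the −1 overall charge gives an oxidation state of +3 for iron. Fe sits in group 8, so the d-electron count is 8 − 3 = 5. A high-spin d⁵ ion has zero CFSE in either geometry, so four ligands adopt the sterically favoured tetrahedral geometry. → tetrahedral.
For [Pd(NCS)₄]²−: Ligand charges: each isothiocyanate is −1. With an overall charge of −2 the palladium centre must be in the +2 oxidation state. Palladium is a group-10 element; Pd(II) is therefore d⁸. A 4d d⁸ ion has a large crystal-field splitting; square planar leaves the high-energy d_{x²−y²} orbital empty and maximises CFSE. → square planar.

[FeBrF(NCS)₂]−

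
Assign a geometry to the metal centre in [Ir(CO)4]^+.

Ligand charges: carbonyl is neutral. With an overall charge of +1 the iridium centre must be in the +1 oxidation state.
Iridium is a group-9 element; Ir(I) is therefore d⁸.
Coordination number: 4.
A 5d d⁸ ion has a large crystal-field splitting; square planar leaves the high-energy d_{x²−y²} orbital empty and maximises CFSE.

square planar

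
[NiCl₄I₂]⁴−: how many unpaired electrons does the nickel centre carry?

2 unpaired electrons

Summing ligand charges against the −4 overall charge gives an oxidation state of +2 for nickel.
Ni sits in group 10, so the d-electron count is 10 − 2 = 8.
In an octahedral field the d⁸ configuration is t₂g⁶e_g² (only one arrangement possible), giving 2 unpaired electrons.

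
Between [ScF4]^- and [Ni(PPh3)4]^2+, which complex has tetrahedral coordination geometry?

[ScF4]^-

For [ScF4]^-: Summing ligand charges against the −1 overall charge gives an oxidation state of +3 for scandium. Scandium is a group-3 element; Sc(III) is therefore d⁰. A d⁰ ion has no crystal-field stabilisation preference between square planar and tetrahedral, so four ligands adopt the sterically favoured tetrahedral geometry. → tetrahedral.
For [Ni(PPh3)4]^2+: Triphenylphosphine is neutral; balancing the +2 overall charge requires Ni(II). Ni sits in group 10, so the d-electron count is 10 − 2 = 8. Triphenylphosphine is a strong-field ligand (high in the spectrochemical series). A 3d d⁸ ion with strong-field ligands gains enough CFSE to favour square planar over tetrahedral. → square planar.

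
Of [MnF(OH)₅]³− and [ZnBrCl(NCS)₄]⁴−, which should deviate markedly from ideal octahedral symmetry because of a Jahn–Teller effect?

[MnF(OH)₅]³−: Summing ligand charges against the −3 overall charge gives an oxidation state of +3 for manganese. Manganese is a group-7 element; Mn(III) is therefore d⁴. Fluoride and hydroxide are weak-field ligands for a first-row metal, so the complex is high-spin. The t₂g³e_g¹ (high-spin) configuration has an unevenly filled e_g set; the Jahn–Teller theorem predicts a tetragonal distortion (typically axial elongation) to lift the degeneracy.
[ZnBrCl(NCS)₄]⁴−: Ligand charges: each bromide is −1; each chloride is −1; each isothiocyanate is −1. With an overall charge of −4 the zinc centre must be in the +2 oxidation state. Zn sits in group 12, so the d-electron count is 12 − 2 = 10. The d¹⁰ configuration leaves the e_g set evenly filled (or empty) — no strong Jahn–Teller driving force.

[MnF(OH)₅]³−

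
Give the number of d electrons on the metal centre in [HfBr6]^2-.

d⁰

Summing ligand charges against the −2 overall charge gives an oxidation state of +4 for hafnium.
Group 4 minus oxidation state 4 gives a d⁰ configuration.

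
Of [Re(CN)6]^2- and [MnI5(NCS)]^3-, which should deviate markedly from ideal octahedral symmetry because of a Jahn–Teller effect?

[Re(CN)6]^2-: Summing ligand charges against the −2 overall charge gives an oxidation state of +4 for rhenium. Re sits in group 7, so the d-electron count is 7 − 4 = 3. The d³ configuration leaves the e_g set evenly filled (or empty) — no strong Jahn–Teller driving force.
[MnI5(NCS)]^3-: Ligand charges: each iodide is −1; each isothiocyanate is −1. With an overall charge of −3 the manganese centre must be in the +3 oxidation state. Mn sits in group 7, so the d-electron count is 7 − 3 = 4. Iodide and isothiocyanate are weak-field ligands for a first-row metal, so the complex is high-spin. The t₂g³e_g¹ (high-spin) configuration has an unevenly filled e_g set; the Jahn–Teller theorem predicts a tetragonal distortion (typically axial elongation) to lift the degeneracy.

[MnI5(NCS)]^3-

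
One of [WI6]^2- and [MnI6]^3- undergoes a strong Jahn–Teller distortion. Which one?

[WI6]^2-: Ligand charges: each iodide is −1. With an overall charge of −2 the tungsten centre must be in the +4 oxidation state. W sits in group 6, so the d-electron count is 6 − 4 = 2. The d² configuration leaves the e_g set evenly filled (or empty) — no strong Jahn–Teller driving force.
[MnI6]^3-: Each iodide is −1; balancing the −3 overall charge requires Mn(III). Mn sits in group 7, so the d-electron count is 7 − 3 = 4. Iodide is a weak-field ligand for a first-row metal, so the complex is high-spin. The t₂g³e_g¹ (high-spin) configuration has an unevenly filled e_g set; the Jahn–Teller theorem predicts a tetragonal distortion (typically axial elongation) to lift the degeneracy.

[MnI6]^3-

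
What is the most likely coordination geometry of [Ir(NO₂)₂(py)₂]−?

Each nitro (N-bound nitrite) is −1; pyridine is neutral; balancing the −1 overall charge requires Ir(I).
Iridium is a group-9 element; Ir(I) is therefore d⁸.
Coordination number: 4.
A 5d d⁸ ion has a large crystal-field splitting; square planar leaves the high-energy d_{x²−y²} orbital empty and maximises CFSE.

square planar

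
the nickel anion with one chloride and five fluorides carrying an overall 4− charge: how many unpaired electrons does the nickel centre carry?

Summing ligand charges against the −4 overall charge gives an oxidation state of +2 for nickel.
Ni sits in group 10, so the d-electron count is 10 − 2 = 8.
In an octahedral field the d⁸ configuration is t₂g⁶e_g² (only one arrangement possible), giving 2 unpaired electrons.

2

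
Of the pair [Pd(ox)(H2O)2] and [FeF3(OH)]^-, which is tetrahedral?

[FeF3(OH)]^-

For [Pd(ox)(H2O)2]: Summing ligand charges against the 0 overall charge gives an oxidation state of +2 for palladium. Palladium is a group-10 element; Pd(II) is therefore d⁸. A 4d d⁸ ion has a large crystal-field splitting; square planar leaves the high-energy d_{x²−y²} orbital empty and maximises CFSE. → square planar.
For [FeF3(OH)]^-: Summing ligand charges against the −1 overall charge gives an oxidation state of +3 for iron. Iron is a group-8 element; Fe(III) is therefore d⁵. A high-spin d⁵ ion has zero CFSE in either geometry, so four ligands adopt the sterically favoured tetrahedral geometry. → tetrahedral.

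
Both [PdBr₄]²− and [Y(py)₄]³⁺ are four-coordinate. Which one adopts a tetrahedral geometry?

[Y(py)₄]³⁺

For [PdBr₄]²−: Each bromide is −1; balancing the −2 overall charge requires Pd(II). Palladium is a group-10 element; Pd(II) is therefore d⁸. A 4d d⁸ ion has a large crystal-field splitting; square planar leaves the high-energy d_{x²−y²} orbital empty and maximises CFSE. → square planar.
For [Y(py)₄]³⁺: Ligand charges: pyridine is neutral. With an overall charge of +3 the yttrium centre must be in the +3 oxidation state. Y sits in group 3, so the d-electron count is 3 − 3 = 0. A d⁰ ion has no crystal-field stabilisation preference between square planar and tetrahedral, so four ligands adopt the sterically favoured tetrahedral geometry. → tetrahedral.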